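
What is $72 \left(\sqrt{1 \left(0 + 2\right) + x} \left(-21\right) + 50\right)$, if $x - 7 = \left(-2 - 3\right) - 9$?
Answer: $3600 - 1512 i \sqrt{5} \approx 3600.0 - 3380.9 i$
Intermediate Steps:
$x = -7$ ($x = 7 - 14 = -7$)
$72 \left(\sqrt{1 \left(0 + 2\right) + x} \left(-21\right) + 50\right) = 72 \left(\sqrt{1 \left(0 + 2\right) - 7} \left(-21\right) + 50\right) = 72 \left(\sqrt{1 \cdot 2 - 7} \left(-21\right) + 50\right) = 72 \left(\sqrt{2 - 7} \left(-21\right) + 50\right) = 72 \left(\sqrt{-5} \left(-21\right) + 50\right) = 72 \left(i \sqrt{5} \left(-21\right) + 50\right) = 72 \left(- 21 i \sqrt{5} + 50\right) = 72 \left(50 - 21 i \sqrt{5}\right) = 3600 - 1512 i \sqrt{5}$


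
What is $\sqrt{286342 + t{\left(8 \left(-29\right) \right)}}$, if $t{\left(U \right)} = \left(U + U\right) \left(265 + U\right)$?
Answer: $\sqrt{271030} \approx 520.61$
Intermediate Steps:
$t{\left(U \right)} = 2 U \left(265 + U\right)$
$\sqrt{286342 + t{\left(8 \left(-29\right) \right)}} = \sqrt{286342 + 2 \cdot 8 \left(-29\right) \left(265 + 8 \left(-29\right)\right)} = \sqrt{286342 + 2 \left(-232\right) \left(265 - 232\right)} = \sqrt{286342 + 2 \left(-232\right) 33} = \sqrt{286342 - 15312} = \sqrt{271030}$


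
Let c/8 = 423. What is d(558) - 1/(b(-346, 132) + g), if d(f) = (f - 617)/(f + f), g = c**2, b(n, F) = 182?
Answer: -337823879/6390014004 ≈ -0.052867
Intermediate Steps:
c = 3384 (c = 8*423 = 3384)
g = 11451456 (g = 3384**2 = 11451456)
d(f) = (-617 + f)/(2*f) (d(f) = (-617 + f)/((2*f)) = (-617 + f)*(1/(2*f)) = (-617 + f)/(2*f))
d(558) - 1/(b(-346, 132) + g) = (1/2)*(-617 + 558)/558 - 1/(182 + 11451456) = (1/2)*(1/558)*(-59) - 1/11451638 = -59/1116 - 1*1/11451638 = -59/1116 - 1/11451638 = -337823879/6390014004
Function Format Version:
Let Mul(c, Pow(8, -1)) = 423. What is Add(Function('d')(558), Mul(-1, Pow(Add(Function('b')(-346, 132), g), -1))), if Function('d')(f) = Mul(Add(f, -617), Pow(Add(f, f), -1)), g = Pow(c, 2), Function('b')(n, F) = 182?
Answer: Rational(-337823879, 6390014004) ≈ -0.052867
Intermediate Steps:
c = 3384 (c = Mul(8, 423) = 3384)
g = 11451456 (g = Pow(3384, 2) = 11451456)
Function('d')(f) = Mul(Rational(1, 2), Pow(f, -1), Add(-617, f)) (Function('d')(f) = Mul(Add(-617, f), Pow(Mul(2, f), -1)) = Mul(Add(-617, f), Mul(Rational(1, 2), Pow(f, -1))) = Mul(Rational(1, 2), Pow(f, -1), Add(-617, f)))
Add(Function('d')(558), Mul(-1, Pow(Add(Function('b')(-346, 132), g), -1))) = Add(Mul(Rational(1, 2), Pow(558, -1), Add(-617, 558)), Mul(-1, Pow(Add(182, 11451456), -1))) = Add(Mul(Rational(1, 2), Rational(1, 558), -59), Mul(-1, Pow(11451638, -1))) = Add(Rational(-59, 1116), Mul(-1, Rational(1, 11451638))) = Add(Rational(-59, 1116), Rational(-1, 11451638)) = Rational(-337823879, 6390014004)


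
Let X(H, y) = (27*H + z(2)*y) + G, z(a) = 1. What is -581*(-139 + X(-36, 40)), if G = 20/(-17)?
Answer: 10589887/17 ≈ 6.2293e+5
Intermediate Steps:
G = -20/17 (G = 20*(-1/17) = -20/17 ≈ -1.1765)
X(H, y) = -20/17 + y + 27*H (X(H, y) = (27*H + 1*y) - 20/17 = (27*H + y) - 20/17 = (y + 27*H) - 20/17 = -20/17 + y + 27*H)
-581*(-139 + X(-36, 40)) = -581*(-139 + (-20/17 + 40 + 27*(-36))) = -581*(-139 + (-20/17 + 40 - 972)) = -581*(-139 - 15864/17) = -581*(-18227/17) = 10589887/17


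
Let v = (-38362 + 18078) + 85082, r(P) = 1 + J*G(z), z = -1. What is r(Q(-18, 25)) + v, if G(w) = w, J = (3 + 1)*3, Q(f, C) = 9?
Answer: 64787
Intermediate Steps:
J = 12 (J = 4*3 = 12)
r(P) = -11 (r(P) = 1 + 12*(-1) = 1 - 12 = -11)
v = 64798 (v = -20284 + 85082 = 64798)
r(Q(-18, 25)) + v = -11 + 64798 = 64787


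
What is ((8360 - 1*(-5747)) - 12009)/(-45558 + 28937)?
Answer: -2098/16621 ≈ -0.12623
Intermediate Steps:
((8360 - 1*(-5747)) - 12009)/(-45558 + 28937) = ((8360 + 5747) - 12009)/(-16621) = (14107 - 12009)*(-1/16621) = 2098*(-1/16621) = -2098/16621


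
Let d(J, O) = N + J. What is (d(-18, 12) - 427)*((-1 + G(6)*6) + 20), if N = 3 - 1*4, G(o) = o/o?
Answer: -11150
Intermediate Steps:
G(o) = 1
N = -1 (N = 3 - 4 = -1)
d(J, O) = -1 + J
(d(-18, 12) - 427)*((-1 + G(6)*6) + 20) = ((-1 - 18) - 427)*((-1 + 1*6) + 20) = (-19 - 427)*((-1 + 6) + 20) = -446*(5 + 20) = -446*25 = -11150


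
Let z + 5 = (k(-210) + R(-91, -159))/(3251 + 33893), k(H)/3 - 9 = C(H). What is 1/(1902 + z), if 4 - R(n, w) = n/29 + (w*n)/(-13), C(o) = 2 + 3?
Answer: 538588/1021718287 ≈ 0.00052714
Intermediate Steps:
C(o) = 5
R(n, w) = 4 - n/29 + n*w/13 (R(n, w) = 4 - (n/29 + (w*n)/(-13)) = 4 - (n*(1/29) + (n*w)*(-1/13)) = 4 - (n/29 - n*w/13) = 4 + (-n/29 + n*w/13) = 4 - n/29 + n*w/13)
k(H) = 42 (k(H) = 27 + 3*5 = 27 + 15 = 42)
z = -2676089/538588 (z = -5 + (42 + (4 - 1/29*(-91) + (1/13)*(-91)*(-159)))/(3251 + 33893) = -5 + (42 + (4 + 91/29 + 1113))/37144 = -5 + (42 + 32484/29)*(1/37144) = -5 + (33702/29)*(1/37144) = -5 + 16851/538588 = -2676089/538588 ≈ -4.9687)
1/(1902 + z) = 1/(1902 - 2676089/538588) = 1/(1021718287/538588) = 538588/1021718287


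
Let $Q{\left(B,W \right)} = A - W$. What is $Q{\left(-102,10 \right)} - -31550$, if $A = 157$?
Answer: $31697$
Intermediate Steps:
$Q{\left(B,W \right)} = 157 - W$
$Q{\left(-102,10 \right)} - -31550 = \left(157 - 10\right) - -31550 = \left(157 - 10\right) + 31550 = 147 + 31550 = 31697$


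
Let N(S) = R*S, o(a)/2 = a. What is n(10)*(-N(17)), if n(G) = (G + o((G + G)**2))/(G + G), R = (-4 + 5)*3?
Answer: -4131/2 ≈ -2065.5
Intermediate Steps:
R = 3 (R = 1*3 = 3)
o(a) = 2*a
N(S) = 3*S
n(G) = (G + 8*G**2)/(2*G) (n(G) = (G + 2*(G + G)**2)/(G + G) = (G + 2*(2*G)**2)/((2*G)) = (G + 2*(4*G**2))*(1/(2*G)) = (G + 8*G**2)*(1/(2*G)) = (G + 8*G**2)/(2*G))
n(10)*(-N(17)) = (1/2 + 4*10)*(-3*17) = (1/2 + 40)*(-1*51) = (81/2)*(-51) = -4131/2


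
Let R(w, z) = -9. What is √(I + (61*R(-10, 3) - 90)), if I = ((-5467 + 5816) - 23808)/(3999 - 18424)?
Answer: 2*I*√1326251233/2885 ≈ 25.246*I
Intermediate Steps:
I = 23459/14425 (I = (349 - 23808)/(-14425) = -23459*(-1/14425) = 23459/14425 ≈ 1.6263)
√(I + (61*R(-10, 3) - 90)) = √(23459/14425 + (61*(-9) - 90)) = √(23459/14425 + (-549 - 90)) = √(23459/14425 - 639) = √(-9194116/14425) = 2*I*√1326251233/2885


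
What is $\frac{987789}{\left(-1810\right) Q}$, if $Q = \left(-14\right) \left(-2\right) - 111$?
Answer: $\frac{987789}{150230} \approx 6.5752$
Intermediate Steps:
$Q = -83$ ($Q = 28 - 111 = -83$)
$\frac{987789}{\left(-1810\right) Q} = \frac{987789}{\left(-1810\right) \left(-83\right)} = \frac{987789}{150230}$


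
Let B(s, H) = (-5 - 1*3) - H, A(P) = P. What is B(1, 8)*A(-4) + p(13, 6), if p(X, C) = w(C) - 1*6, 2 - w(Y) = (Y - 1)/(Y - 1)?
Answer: 59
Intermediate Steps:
B(s, H) = -8 - H (B(s, H) = (-5 - 3) - H = -8 - H)
w(Y) = 1 (w(Y) = 2 - (Y - 1)/(Y - 1) = 2 - (-1 + Y)/(-1 + Y) = 2 - 1*1 = 2 - 1 = 1)
p(X, C) = -5 (p(X, C) = 1 - 1*6 = 1 - 6 = -5)
B(1, 8)*A(-4) + p(13, 6) = (-8 - 1*8)*(-4) - 5 = (-8 - 8)*(-4) - 5 = -16*(-4) - 5 = 64 - 5 = 59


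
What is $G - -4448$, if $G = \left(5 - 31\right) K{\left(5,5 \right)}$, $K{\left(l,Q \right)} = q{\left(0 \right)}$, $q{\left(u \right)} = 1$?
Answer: $4422$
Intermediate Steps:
$K{\left(l,Q \right)} = 1$
$G = -26$ ($G = \left(5 - 31\right) 1 = \left(-26\right) 1 = -26$)
$G - -4448 = -26 - -4448 = -26 + 4448 = 4422$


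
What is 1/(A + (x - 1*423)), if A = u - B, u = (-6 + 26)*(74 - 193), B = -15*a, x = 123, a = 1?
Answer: -1/2665 ≈ -0.00037523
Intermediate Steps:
B = -15 (B = -15*1 = -15)
u = -2380 (u = 20*(-119) = -2380)
A = -2365 (A = -2380 - 1*(-15) = -2380 + 15 = -2365)
1/(A + (x - 1*423)) = 1/(-2365 + (123 - 1*423)) = 1/(-2365 + (123 - 423)) = 1/(-2365 - 300) = 1/(-2665) = -1/2665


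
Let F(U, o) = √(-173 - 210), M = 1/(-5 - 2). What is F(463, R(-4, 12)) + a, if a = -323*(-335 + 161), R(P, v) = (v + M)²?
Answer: 56202 + I*√383 ≈ 56202.0 + 19.57*I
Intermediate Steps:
M = -⅐ (M = 1/(-7) = -⅐ ≈ -0.14286)
R(P, v) = (-⅐ + v)² (R(P, v) = (v - ⅐)² = (-⅐ + v)²)
F(U, o) = I*√383 (F(U, o) = √(-383) = I*√383)
a = 56202 (a = -323*(-174) = 56202)
F(463, R(-4, 12)) + a = I*√383 + 56202 = 56202 + I*√383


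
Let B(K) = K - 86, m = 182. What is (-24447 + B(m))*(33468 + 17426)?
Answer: -1239319794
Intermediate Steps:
B(K) = -86 + K
(-24447 + B(m))*(33468 + 17426) = (-24447 + (-86 + 182))*(33468 + 17426) = (-24447 + 96)*50894 = -24351*50894 = -1239319794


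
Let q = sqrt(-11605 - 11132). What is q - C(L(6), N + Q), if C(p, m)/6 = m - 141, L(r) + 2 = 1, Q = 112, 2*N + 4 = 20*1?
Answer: 126 + I*sqrt(22737) ≈ 126.0 + 150.79*I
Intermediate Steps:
N = 8 (N = -2 + (20*1)/2 = -2 + (1/2)*20 = -2 + 10 = 8)
L(r) = -1 (L(r) = -2 + 1 = -1)
C(p, m) = -846 + 6*m (C(p, m) = 6*(m - 141) = 6*(-141 + m) = -846 + 6*m)
q = I*sqrt(22737) (q = sqrt(-22737) = I*sqrt(22737) ≈ 150.79*I)
q - C(L(6), N + Q) = I*sqrt(22737) - (-846 + 6*(8 + 112)) = I*sqrt(22737) - (-846 + 6*120) = I*sqrt(22737) - (-846 + 720) = I*sqrt(22737) - 1*(-126) = I*sqrt(22737) + 126 = 126 + I*sqrt(22737)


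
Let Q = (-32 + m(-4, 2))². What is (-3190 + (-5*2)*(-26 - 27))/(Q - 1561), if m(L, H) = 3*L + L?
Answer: -2660/743 ≈ -3.5801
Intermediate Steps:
m(L, H) = 4*L
Q = 2304 (Q = (-32 + 4*(-4))² = (-32 - 16)² = (-48)² = 2304)
(-3190 + (-5*2)*(-26 - 27))/(Q - 1561) = (-3190 + (-5*2)*(-26 - 27))/(2304 - 1561) = (-3190 - 10*(-53))/743 = (-3190 + 530)*(1/743) = -2660*1/743 = -2660/743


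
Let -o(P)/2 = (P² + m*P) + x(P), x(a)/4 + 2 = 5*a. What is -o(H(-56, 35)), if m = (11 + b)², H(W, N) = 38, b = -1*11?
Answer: 4392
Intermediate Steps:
x(a) = -8 + 20*a (x(a) = -8 + 4*(5*a) = -8 + 20*a)
b = -11
m = 0 (m = (11 - 11)² = 0² = 0)
o(P) = 16 - 40*P - 2*P² (o(P) = -2*((P² + 0*P) + (-8 + 20*P)) = -2*((P² + 0) + (-8 + 20*P)) = -2*(P² + (-8 + 20*P)) = -2*(-8 + P² + 20*P) = 16 - 40*P - 2*P²)
-o(H(-56, 35)) = -(16 - 40*38 - 2*38²) = -(16 - 1520 - 2*1444) = -(16 - 1520 - 2888) = -1*(-4392) = 4392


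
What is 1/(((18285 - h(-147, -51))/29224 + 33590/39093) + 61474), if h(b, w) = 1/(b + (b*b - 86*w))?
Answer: 9843382216512/605126694988159297 ≈ 1.6267e-5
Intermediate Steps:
h(b, w) = 1/(b + b**2 - 86*w) (h(b, w) = 1/(b + (b**2 - 86*w)) = 1/(b + b**2 - 86*w))
1/(((18285 - h(-147, -51))/29224 + 33590/39093) + 61474) = 1/(((18285 - 1/(-147 + (-147)**2 - 86*(-51)))/29224 + 33590/39093) + 61474) = 1/(((18285 - 1/(-147 + 21609 + 4386))*(1/29224) + 33590*(1/39093)) + 61474) = 1/(((18285 - 1/25848)*(1/29224) + 33590/39093) + 61474) = 1/(((472630679/25848)*(1/29224) + 33590/39093) + 61474) = 1/((472630679/755381952 + 33590/39093) + 61474) = 1/(14616610300609/9843382216512 + 61474) = 1/(605126694988159297/9843382216512) = 9843382216512/605126694988159297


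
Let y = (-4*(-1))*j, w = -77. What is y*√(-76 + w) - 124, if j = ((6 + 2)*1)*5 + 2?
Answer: -124 + 504*I*√17 ≈ -124.0 + 2078.0*I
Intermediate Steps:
j = 42 (j = (8*1)*5 + 2 = 8*5 + 2 = 40 + 2 = 42)
y = 168 (y = -4*(-1)*42 = 4*42 = 168)
y*√(-76 + w) - 124 = 168*√(-76 - 77) - 124 = 168*√(-153) - 124 = 168*(3*I*√17) - 124 = 504*I*√17 - 124 = -124 + 504*I*√17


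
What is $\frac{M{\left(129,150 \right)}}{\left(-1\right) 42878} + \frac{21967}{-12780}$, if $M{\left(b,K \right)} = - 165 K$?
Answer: $- \frac{28436183}{24908220} \approx -1.1416$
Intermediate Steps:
$\frac{M{\left(129,150 \right)}}{\left(-1\right) 42878} + \frac{21967}{-12780} = \frac{\left(-165\right) 150}{\left(-1\right) 42878} + \frac{21967}{-12780} = - \frac{24750}{-42878} + 21967 \left(- \frac{1}{12780}\right) = \left(-24750\right) \left(- \frac{1}{42878}\right) - \frac{21967}{12780} = \frac{1125}{1949} - \frac{21967}{12780} = - \frac{28436183}{24908220}$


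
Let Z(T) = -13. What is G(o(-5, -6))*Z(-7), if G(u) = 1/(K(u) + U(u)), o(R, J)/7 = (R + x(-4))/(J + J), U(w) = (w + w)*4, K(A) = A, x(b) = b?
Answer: -52/189 ≈ -0.27513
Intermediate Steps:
U(w) = 8*w (U(w) = (2*w)*4 = 8*w)
o(R, J) = 7*(-4 + R)/(2*J) (o(R, J) = 7*((R - 4)/(J + J)) = 7*((-4 + R)/((2*J))) = 7*((-4 + R)*(1/(2*J))) = 7*((-4 + R)/(2*J)) = 7*(-4 + R)/(2*J))
G(u) = 1/(9*u) (G(u) = 1/(u + 8*u) = 1/(9*u))
G(o(-5, -6))*Z(-7) = (1/(9*(((7/2)*(-4 - 5)/(-6)))))*(-13) = (1/(9*(((7/2)*(-⅙)*(-9)))))*(-13) = (1/(9*(21/4)))*(-13) = ((⅑)*(4/21))*(-13) = (4/189)*(-13) = -52/189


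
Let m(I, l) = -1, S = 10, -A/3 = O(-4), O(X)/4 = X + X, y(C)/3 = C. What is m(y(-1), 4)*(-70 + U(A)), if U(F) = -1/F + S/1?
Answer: 5761/96 ≈ 60.010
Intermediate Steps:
y(C) = 3*C
O(X) = 8*X (O(X) = 4*(X + X) = 4*(2*X) = 8*X)
A = 96 (A = -24*(-4) = -3*(-32) = 96)
U(F) = 10 - 1/F (U(F) = -1/F + 10/1 = -1/F + 10*1 = -1/F + 10 = 10 - 1/F)
m(y(-1), 4)*(-70 + U(A)) = -(-70 + (10 - 1/96)) = -(-70 + 959/96) = -1*(-5761/96) = 5761/96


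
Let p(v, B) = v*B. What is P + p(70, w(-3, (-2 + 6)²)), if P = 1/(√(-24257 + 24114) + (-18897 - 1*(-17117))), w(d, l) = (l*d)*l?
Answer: -170340873460/3168543 - I*√143/3168543 ≈ -53760.0 - 3.7741e-6*I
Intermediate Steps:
w(d, l) = d*l² (w(d, l) = (d*l)*l = d*l²)
P = 1/(-1780 + I*√143) (P = 1/(√(-143) + (-18897 + 17117)) = 1/(I*√143 - 1780) = 1/(-1780 + I*√143) ≈ -0.00056177 - 3.774e-6*I)
p(v, B) = B*v
P + p(70, w(-3, (-2 + 6)²)) = (-1780/3168543 - I*√143/3168543) - 3*(-2 + 6)⁴*70 = (-1780/3168543 - I*√143/3168543) - 3*(4²)²*70 = (-1780/3168543 - I*√143/3168543) - 3*16²*70 = (-1780/3168543 - I*√143/3168543) - 3*256*70 = (-1780/3168543 - I*√143/3168543) - 768*70 = (-1780/3168543 - I*√143/3168543) - 53760 = -170340873460/3168543 - I*√143/3168543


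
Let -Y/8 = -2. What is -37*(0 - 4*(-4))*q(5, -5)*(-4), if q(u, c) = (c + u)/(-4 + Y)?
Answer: 0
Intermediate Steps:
Y = 16 (Y = -8*(-2) = 16)
q(u, c) = c/12 + u/12 (q(u, c) = (c + u)/(-4 + 16) = (c + u)/12 = (c + u)*(1/12) = c/12 + u/12)
-37*(0 - 4*(-4))*q(5, -5)*(-4) = -37*(0 - 4*(-4))*((1/12)*(-5) + (1/12)*5)*(-4) = -37*(0 + 16)*(-5/12 + 5/12)*(-4) = -592*0*(-4) = -37*0*(-4) = 0*(-4) = 0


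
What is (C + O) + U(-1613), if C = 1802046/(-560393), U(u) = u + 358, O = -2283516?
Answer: -1280371477049/560393 ≈ -2.2848e+6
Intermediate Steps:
U(u) = 358 + u
C = -1802046/560393 (C = 1802046*(-1/560393) = -1802046/560393 ≈ -3.2157)
(C + O) + U(-1613) = (-1802046/560393 - 2283516) + (358 - 1613) = -1279668183834/560393 - 1255 = -1280371477049/560393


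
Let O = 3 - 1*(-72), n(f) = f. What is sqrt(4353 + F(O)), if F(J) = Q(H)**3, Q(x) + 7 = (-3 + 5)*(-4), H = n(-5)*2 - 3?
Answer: sqrt(978) ≈ 31.273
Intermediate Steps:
O = 75 (O = 3 + 72 = 75)
H = -13 (H = -5*2 - 3 = -10 - 3 = -13)
Q(x) = -15 (Q(x) = -7 + (-3 + 5)*(-4) = -7 + 2*(-4) = -7 - 8 = -15)
F(J) = -3375 (F(J) = (-15)**3 = -3375)
sqrt(4353 + F(O)) = sqrt(4353 - 3375) = sqrt(978)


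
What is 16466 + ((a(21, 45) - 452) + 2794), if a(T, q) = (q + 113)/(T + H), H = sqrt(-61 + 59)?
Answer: 8335262/443 - 158*I*sqrt(2)/443 ≈ 18816.0 - 0.50439*I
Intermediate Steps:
H = I*sqrt(2) (H = sqrt(-2) = I*sqrt(2) ≈ 1.4142*I)
a(T, q) = (113 + q)/(T + I*sqrt(2)) (a(T, q) = (q + 113)/(T + I*sqrt(2)) = (113 + q)/(T + I*sqrt(2)))
16466 + ((a(21, 45) - 452) + 2794) = 16466 + (((113 + 45)/(21 + I*sqrt(2)) - 452) + 2794) = 16466 + ((158/(21 + I*sqrt(2)) - 452) + 2794) = 16466 + ((-452 + 158/(21 + I*sqrt(2))) + 2794) = 16466 + (2342 + 158/(21 + I*sqrt(2))) = 18808 + 158/(21 + I*sqrt(2))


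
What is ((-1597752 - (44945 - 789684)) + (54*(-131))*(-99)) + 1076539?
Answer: 923852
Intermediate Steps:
((-1597752 - (44945 - 789684)) + (54*(-131))*(-99)) + 1076539 = ((-1597752 - 1*(-744739)) - 7074*(-99)) + 1076539 = ((-1597752 + 744739) + 700326) + 1076539 = (-853013 + 700326) + 1076539 = -152687 + 1076539 = 923852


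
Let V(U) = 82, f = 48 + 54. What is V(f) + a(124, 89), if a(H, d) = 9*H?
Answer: 1198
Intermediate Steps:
f = 102
V(f) + a(124, 89) = 82 + 9*124 = 82 + 1116 = 1198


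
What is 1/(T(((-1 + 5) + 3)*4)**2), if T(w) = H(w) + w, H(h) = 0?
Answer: 1/784 ≈ 0.0012755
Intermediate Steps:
T(w) = w (T(w) = 0 + w = w)
1/(T(((-1 + 5) + 3)*4)**2) = 1/((((-1 + 5) + 3)*4)**2) = 1/(((4 + 3)*4)**2) = 1/((7*4)**2) = 1/(28**2) = 1/784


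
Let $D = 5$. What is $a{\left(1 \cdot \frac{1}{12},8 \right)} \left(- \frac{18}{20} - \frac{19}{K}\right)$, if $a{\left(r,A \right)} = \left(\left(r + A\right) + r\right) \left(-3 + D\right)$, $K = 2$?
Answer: $- \frac{2548}{15} \approx -169.87$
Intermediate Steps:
$a{\left(r,A \right)} = 2 A + 4 r$ ($a{\left(r,A \right)} = \left(\left(r + A\right) + r\right) \left(-3 + 5\right) = \left(\left(A + r\right) + r\right) 2 = \left(A + 2 r\right) 2 = 2 A + 4 r$)
$a{\left(1 \cdot \frac{1}{12},8 \right)} \left(- \frac{18}{20} - \frac{19}{K}\right) = \left(2 \cdot 8 + 4 \cdot 1 \cdot \frac{1}{12}\right) \left(- \frac{18}{20} - \frac{19}{2}\right) = \left(16 + 4 \cdot 1 \cdot \frac{1}{12}\right) \left(\left(-18\right) \frac{1}{20} - \frac{19}{2}\right) = \left(16 + 4 \cdot \frac{1}{12}\right) \left(- \frac{9}{10} - \frac{19}{2}\right) = \left(16 + \frac{1}{3}\right) \left(- \frac{52}{5}\right) = \frac{49}{3} \left(- \frac{52}{5}\right) = - \frac{2548}{15}$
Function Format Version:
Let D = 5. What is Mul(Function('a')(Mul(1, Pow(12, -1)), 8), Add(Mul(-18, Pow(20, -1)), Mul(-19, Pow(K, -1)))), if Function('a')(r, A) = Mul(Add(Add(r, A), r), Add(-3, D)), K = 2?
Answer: Rational(-2548, 15) ≈ -169.87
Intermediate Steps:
Function('a')(r, A) = Add(Mul(2, A), Mul(4, r)) (Function('a')(r, A) = Mul(Add(Add(r, A), r), Add(-3, 5)) = Mul(Add(Add(A, r), r), 2) = Mul(Add(A, Mul(2, r)), 2) = Add(Mul(2, A), Mul(4, r)))
Mul(Function('a')(Mul(1, Pow(12, -1)), 8), Add(Mul(-18, Pow(20, -1)), Mul(-19, Pow(K, -1)))) = Mul(Add(Mul(2, 8), Mul(4, Mul(1, Pow(12, -1)))), Add(Mul(-18, Pow(20, -1)), Mul(-19, Pow(2, -1)))) = Mul(Add(16, Mul(4, Mul(1, Rational(1, 12)))), Add(Mul(-18, Rational(1, 20)), Mul(-19, Rational(1, 2)))) = Mul(Add(16, Mul(4, Rational(1, 12))), Add(Rational(-9, 10), Rational(-19, 2))) = Mul(Add(16, Rational(1, 3)), Rational(-52, 5)) = Mul(Rational(49, 3), Rational(-52, 5)) = Rational(-2548, 15)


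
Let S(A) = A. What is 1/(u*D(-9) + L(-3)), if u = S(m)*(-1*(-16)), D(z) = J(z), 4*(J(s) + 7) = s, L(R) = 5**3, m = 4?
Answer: -1/467 ≈ -0.0021413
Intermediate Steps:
L(R) = 125
J(s) = -7 + s/4
D(z) = -7 + z/4
u = 64 (u = 4*(-1*(-16)) = 4*16 = 64)
1/(u*D(-9) + L(-3)) = 1/(64*(-7 + (1/4)*(-9)) + 125) = 1/(64*(-7 - 9/4) + 125) = 1/(64*(-37/4) + 125) = 1/(-592 + 125) = 1/(-467) = -1/467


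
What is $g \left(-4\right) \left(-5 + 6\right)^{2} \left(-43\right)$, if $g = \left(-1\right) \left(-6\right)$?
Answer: $1032$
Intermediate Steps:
$g = 6$
$g \left(-4\right) \left(-5 + 6\right)^{2} \left(-43\right) = 6 \left(-4\right) \left(-5 + 6\right)^{2} \left(-43\right) = - 24 \cdot 1^{2} \left(-43\right) = \left(-24\right) 1 \left(-43\right) = \left(-24\right) \left(-43\right) = 1032$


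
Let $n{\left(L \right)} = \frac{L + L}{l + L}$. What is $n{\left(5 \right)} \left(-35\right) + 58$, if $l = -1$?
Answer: $- \frac{59}{2} \approx -29.5$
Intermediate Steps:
$n{\left(L \right)} = \frac{2 L}{-1 + L}$ ($n{\left(L \right)} = \frac{L + L}{-1 + L} = \frac{2 L}{-1 + L}$)
$n{\left(5 \right)} \left(-35\right) + 58 = 2 \cdot 5 \frac{1}{-1 + 5} \left(-35\right) + 58 = 2 \cdot 5 \cdot \frac{1}{4} \left(-35\right) + 58 = \frac{5}{2} \left(-35\right) + 58 = - \frac{175}{2} + 58 = - \frac{59}{2}$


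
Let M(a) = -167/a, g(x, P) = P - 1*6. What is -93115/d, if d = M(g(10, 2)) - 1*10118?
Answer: 74492/8061 ≈ 9.2410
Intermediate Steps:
g(x, P) = -6 + P (g(x, P) = P - 6 = -6 + P)
d = -40305/4 (d = -167/(-6 + 2) - 1*10118 = -167/(-4) - 10118 = -167*(-1/4) - 10118 = 167/4 - 10118 = -40305/4 ≈ -10076.)
-93115/d = -93115/(-40305/4) = -93115*(-4/40305) = 74492/8061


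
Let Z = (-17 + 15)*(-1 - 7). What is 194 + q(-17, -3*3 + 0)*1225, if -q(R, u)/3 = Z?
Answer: -58606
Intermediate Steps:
Z = 16 (Z = -2*(-8) = 16)
q(R, u) = -48 (q(R, u) = -3*16 = -48)
194 + q(-17, -3*3 + 0)*1225 = 194 - 48*1225 = 194 - 58800 = -58606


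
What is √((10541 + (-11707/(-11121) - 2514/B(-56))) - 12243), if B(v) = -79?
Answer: I*√1288340328961389/878559 ≈ 40.855*I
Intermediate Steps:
√((10541 + (-11707/(-11121) - 2514/B(-56))) - 12243) = √((10541 + (-11707/(-11121) - 2514/(-79))) - 12243) = √((10541 + (-11707*(-1/11121) - 2514*(-1/79))) - 12243) = √((10541 + (11707/11121 + 2514/79)) - 12243) = √((10541 + 28883047/878559) - 12243) = √(9289773466/878559 - 12243) = √(-1466424371/878559) = I*√1288340328961389/878559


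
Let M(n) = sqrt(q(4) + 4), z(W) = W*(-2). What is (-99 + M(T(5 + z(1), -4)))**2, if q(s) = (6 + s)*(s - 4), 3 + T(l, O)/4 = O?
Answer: 9409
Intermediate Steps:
z(W) = -2*W
T(l, O) = -12 + 4*O
q(s) = (-4 + s)*(6 + s) (q(s) = (6 + s)*(-4 + s) = (-4 + s)*(6 + s))
M(n) = 2 (M(n) = sqrt((-24 + 4**2 + 2*4) + 4) = sqrt((-24 + 16 + 8) + 4) = sqrt(0 + 4) = sqrt(4) = 2)
(-99 + M(T(5 + z(1), -4)))**2 = (-99 + 2)**2 = (-97)**2 = 9409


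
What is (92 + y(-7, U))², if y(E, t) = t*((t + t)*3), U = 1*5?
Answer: 58564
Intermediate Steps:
U = 5
y(E, t) = 6*t² (y(E, t) = t*((2*t)*3) = t*(6*t) = 6*t²)
(92 + y(-7, U))² = (92 + 6*5²)² = (92 + 6*25)² = (92 + 150)² = 242² = 58564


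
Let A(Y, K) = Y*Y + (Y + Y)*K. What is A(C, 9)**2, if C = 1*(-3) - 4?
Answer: 5929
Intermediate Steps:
C = -7 (C = -3 - 4 = -7)
A(Y, K) = Y**2 + 2*K*Y (A(Y, K) = Y**2 + (2*Y)*K = Y**2 + 2*K*Y)
A(C, 9)**2 = (-7*(-7 + 2*9))**2 = (-7*(-7 + 18))**2 = (-7*11)**2 = (-77)**2 = 5929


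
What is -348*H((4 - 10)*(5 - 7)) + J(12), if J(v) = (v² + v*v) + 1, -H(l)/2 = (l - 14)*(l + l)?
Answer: -33119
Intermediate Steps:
H(l) = -4*l*(-14 + l) (H(l) = -2*(l - 14)*(l + l) = -2*(-14 + l)*2*l = -4*l*(-14 + l))
J(v) = 1 + 2*v² (J(v) = (v² + v²) + 1 = 2*v² + 1 = 1 + 2*v²)
-348*H((4 - 10)*(5 - 7)) + J(12) = -1392*(4 - 10)*(5 - 7)*(14 - (4 - 10)*(5 - 7)) + (1 + 2*12²) = -1392*(-6*(-2))*(14 - (-6)*(-2)) + (1 + 2*144) = -1392*12*(14 - 1*12) + (1 + 288) = -1392*12*(14 - 12) + 289 = -1392*12*2 + 289 = -348*96 + 289 = -33408 + 289 = -33119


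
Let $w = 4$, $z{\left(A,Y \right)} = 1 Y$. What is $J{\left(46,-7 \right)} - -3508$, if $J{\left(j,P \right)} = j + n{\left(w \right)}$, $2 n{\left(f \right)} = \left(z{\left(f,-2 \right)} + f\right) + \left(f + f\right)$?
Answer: $3559$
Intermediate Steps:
$z{\left(A,Y \right)} = Y$
$n{\left(f \right)} = -1 + \frac{3 f}{2}$ ($n{\left(f \right)} = \frac{\left(-2 + f\right) + \left(f + f\right)}{2} = \frac{\left(-2 + f\right) + 2 f}{2} = \frac{-2 + 3 f}{2} = -1 + \frac{3 f}{2}$)
$J{\left(j,P \right)} = 5 + j$ ($J{\left(j,P \right)} = j + \left(-1 + \frac{3}{2} \cdot 4\right) = j + \left(-1 + 6\right) = j + 5 = 5 + j$)
$J{\left(46,-7 \right)} - -3508 = \left(5 + 46\right) - -3508 = 51 + 3508 = 3559$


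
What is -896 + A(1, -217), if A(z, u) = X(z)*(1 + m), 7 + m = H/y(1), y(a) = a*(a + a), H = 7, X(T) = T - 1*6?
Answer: -1767/2 ≈ -883.50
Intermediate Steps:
X(T) = -6 + T (X(T) = T - 6 = -6 + T)
y(a) = 2*a² (y(a) = a*(2*a) = 2*a²)
m = -7/2 (m = -7 + 7/((2*1²)) = -7 + 7/((2*1)) = -7 + 7/2 = -7/2 ≈ -3.5000)
A(z, u) = 15 - 5*z/2 (A(z, u) = (-6 + z)*(1 - 7/2) = (-6 + z)*(-5/2) = 15 - 5*z/2)
-896 + A(1, -217) = -896 + (15 - 5/2*1) = -896 + (15 - 5/2) = -896 + 25/2 = -1767/2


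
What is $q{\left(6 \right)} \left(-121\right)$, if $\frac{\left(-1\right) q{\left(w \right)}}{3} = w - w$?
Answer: $0$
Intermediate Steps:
$q{\left(w \right)} = 0$ ($q{\left(w \right)} = - 3 \left(w - w\right) = \left(-3\right) 0 = 0$)
$q{\left(6 \right)} \left(-121\right) = 0 \left(-121\right) = 0$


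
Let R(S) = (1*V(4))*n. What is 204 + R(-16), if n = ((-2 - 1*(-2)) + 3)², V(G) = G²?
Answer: 348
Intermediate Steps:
n = 9 (n = ((-2 + 2) + 3)² = (0 + 3)² = 3² = 9)
R(S) = 144 (R(S) = (1*4²)*9 = (1*16)*9 = 16*9 = 144)
204 + R(-16) = 204 + 144 = 348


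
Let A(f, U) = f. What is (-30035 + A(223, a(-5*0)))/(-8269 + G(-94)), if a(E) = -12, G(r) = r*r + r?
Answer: -29812/473 ≈ -63.027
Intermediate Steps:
G(r) = r + r² (G(r) = r² + r = r + r²)
(-30035 + A(223, a(-5*0)))/(-8269 + G(-94)) = (-30035 + 223)/(-8269 - 94*(1 - 94)) = -29812/(-8269 - 94*(-93)) = -29812/(-8269 + 8742) = -29812/473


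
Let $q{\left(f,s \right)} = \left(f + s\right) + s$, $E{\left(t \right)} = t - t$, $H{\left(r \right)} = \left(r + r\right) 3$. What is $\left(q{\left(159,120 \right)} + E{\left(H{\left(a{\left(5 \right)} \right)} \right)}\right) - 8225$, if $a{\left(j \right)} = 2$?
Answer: $-7826$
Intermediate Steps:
$H{\left(r \right)} = 6 r$ ($H{\left(r \right)} = 2 r 3 = 6 r$)
$E{\left(t \right)} = 0$
$q{\left(f,s \right)} = f + 2 s$
$\left(q{\left(159,120 \right)} + E{\left(H{\left(a{\left(5 \right)} \right)} \right)}\right) - 8225 = \left(\left(159 + 2 \cdot 120\right) + 0\right) - 8225 = \left(\left(159 + 240\right) + 0\right) - 8225 = \left(399 + 0\right) - 8225 = 399 - 8225 = -7826$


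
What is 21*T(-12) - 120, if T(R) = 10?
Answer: 90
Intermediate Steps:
21*T(-12) - 120 = 21*10 - 120 = 210 - 120 = 90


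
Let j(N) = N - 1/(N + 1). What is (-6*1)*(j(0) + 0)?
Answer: 6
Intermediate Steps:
j(N) = N - 1/(1 + N)
(-6*1)*(j(0) + 0) = (-6*1)*((-1 + 0 + 0²)/(1 + 0) + 0) = -6*((-1 + 0 + 0)/1 + 0) = -6*(1*(-1) + 0) = -6*(-1 + 0) = -6*(-1) = 6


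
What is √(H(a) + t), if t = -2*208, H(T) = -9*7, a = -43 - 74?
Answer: I*√479 ≈ 21.886*I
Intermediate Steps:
a = -117
H(T) = -63
t = -416
√(H(a) + t) = √(-63 - 416) = √(-479) = I*√479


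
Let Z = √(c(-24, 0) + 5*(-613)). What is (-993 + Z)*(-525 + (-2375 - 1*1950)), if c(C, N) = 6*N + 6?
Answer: 4816050 - 4850*I*√3059 ≈ 4.816e+6 - 2.6825e+5*I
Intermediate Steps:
c(C, N) = 6 + 6*N
Z = I*√3059 (Z = √((6 + 6*0) + 5*(-613)) = √((6 + 0) - 3065) = √(6 - 3065) = √(-3059) = I*√3059 ≈ 55.308*I)
(-993 + Z)*(-525 + (-2375 - 1*1950)) = (-993 + I*√3059)*(-525 + (-2375 - 1*1950)) = (-993 + I*√3059)*(-525 + (-2375 - 1950)) = (-993 + I*√3059)*(-525 - 4325) = (-993 + I*√3059)*(-4850) = 4816050 - 4850*I*√3059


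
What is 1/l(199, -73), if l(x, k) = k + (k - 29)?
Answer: -1/175 ≈ -0.0057143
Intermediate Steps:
l(x, k) = -29 + 2*k (l(x, k) = k + (-29 + k) = -29 + 2*k)
1/l(199, -73) = 1/(-29 + 2*(-73)) = 1/(-29 - 146) = 1/(-175) = -1/175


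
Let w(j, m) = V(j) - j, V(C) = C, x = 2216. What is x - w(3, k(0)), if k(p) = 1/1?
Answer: 2216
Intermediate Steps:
k(p) = 1
w(j, m) = 0 (w(j, m) = j - j = 0)
x - w(3, k(0)) = 2216 - 1*0 = 2216 + 0 = 2216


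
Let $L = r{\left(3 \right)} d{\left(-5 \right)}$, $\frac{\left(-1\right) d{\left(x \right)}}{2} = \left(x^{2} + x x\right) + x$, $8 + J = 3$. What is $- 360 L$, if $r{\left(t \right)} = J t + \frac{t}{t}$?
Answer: $-453600$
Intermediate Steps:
$J = -5$ ($J = -8 + 3 = -5$)
$d{\left(x \right)} = - 4 x^{2} - 2 x$ ($d{\left(x \right)} = - 2 \left(\left(x^{2} + x x\right) + x\right) = - 2 \left(\left(x^{2} + x^{2}\right) + x\right) = - 2 \left(2 x^{2} + x\right) = - 2 \left(x + 2 x^{2}\right) = - 4 x^{2} - 2 x$)
$r{\left(t \right)} = 1 - 5 t$ ($r{\left(t \right)} = - 5 t + \frac{t}{t} = - 5 t + 1 = 1 - 5 t$)
$L = 1260$ ($L = \left(1 - 15\right) \left(\left(-2\right) \left(-5\right) \left(1 + 2 \left(-5\right)\right)\right) = \left(1 - 15\right) \left(\left(-2\right) \left(-5\right) \left(1 - 10\right)\right) = - 14 \left(\left(-2\right) \left(-5\right) \left(-9\right)\right) = \left(-14\right) \left(-90\right) = 1260$)
$- 360 L = \left(-360\right) 1260 = -453600$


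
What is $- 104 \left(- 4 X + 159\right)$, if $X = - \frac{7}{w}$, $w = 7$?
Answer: $-16952$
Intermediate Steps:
$X = -1$ ($X = - \frac{7}{7} = \left(-7\right) \frac{1}{7} = -1$)
$- 104 \left(- 4 X + 159\right) = - 104 \left(\left(-4\right) \left(-1\right) + 159\right) = - 104 \left(4 + 159\right) = \left(-104\right) 163 = -16952$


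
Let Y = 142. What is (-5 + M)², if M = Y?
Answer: 18769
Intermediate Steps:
M = 142
(-5 + M)² = (-5 + 142)² = 137² = 18769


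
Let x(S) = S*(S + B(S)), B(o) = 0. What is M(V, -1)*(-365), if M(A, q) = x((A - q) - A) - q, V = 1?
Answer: -730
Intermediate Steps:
x(S) = S² (x(S) = S*(S + 0) = S*S = S²)
M(A, q) = q² - q (M(A, q) = ((A - q) - A)² - q = (-q)² - q = q² - q)
M(V, -1)*(-365) = -(-1 - 1)*(-365) = -1*(-2)*(-365) = 2*(-365) = -730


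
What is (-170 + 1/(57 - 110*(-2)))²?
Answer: 2217373921/76729 ≈ 28899.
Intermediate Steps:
(-170 + 1/(57 - 110*(-2)))² = (-170 + 1/(57 + 220))² = (-170 + 1/277)² = (-47089/277)² = 2217373921/76729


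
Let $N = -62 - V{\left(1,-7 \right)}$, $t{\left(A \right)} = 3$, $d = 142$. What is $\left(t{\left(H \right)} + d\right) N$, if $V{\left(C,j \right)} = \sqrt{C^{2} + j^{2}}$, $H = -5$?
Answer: $-8990 - 725 \sqrt{2} \approx -10015.0$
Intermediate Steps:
$N = -62 - 5 \sqrt{2}$ ($N = -62 - \sqrt{1^{2} + \left(-7\right)^{2}} = -62 - \sqrt{1 + 49} = -62 - \sqrt{50} = -62 - 5 \sqrt{2} \approx -69.071$)
$\left(t{\left(H \right)} + d\right) N = \left(3 + 142\right) \left(-62 - 5 \sqrt{2}\right) = 145 \left(-62 - 5 \sqrt{2}\right) = -8990 - 725 \sqrt{2}$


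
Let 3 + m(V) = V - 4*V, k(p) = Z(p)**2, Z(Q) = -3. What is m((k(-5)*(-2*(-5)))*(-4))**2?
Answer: 1159929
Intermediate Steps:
k(p) = 9 (k(p) = (-3)**2 = 9)
m(V) = -3 - 3*V (m(V) = -3 + (V - 4*V) = -3 - 3*V)
m((k(-5)*(-2*(-5)))*(-4))**2 = (-3 - 3*9*(-2*(-5))*(-4))**2 = (-3 - 3*9*10*(-4))**2 = (-3 - 270*(-4))**2 = (-3 - 3*(-360))**2 = (-3 + 1080)**2 = 1077**2 = 1159929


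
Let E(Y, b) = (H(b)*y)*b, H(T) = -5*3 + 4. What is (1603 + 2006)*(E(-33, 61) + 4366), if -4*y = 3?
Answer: 70292493/4 ≈ 1.7573e+7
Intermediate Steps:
y = -¾ (y = -¼*3 = -¾ ≈ -0.75000)
H(T) = -11 (H(T) = -15 + 4 = -11)
E(Y, b) = 33*b/4 (E(Y, b) = (-11*(-¾))*b = 33*b/4)
(1603 + 2006)*(E(-33, 61) + 4366) = (1603 + 2006)*((33/4)*61 + 4366) = 3609*(2013/4 + 4366) = 3609*(19477/4) = 70292493/4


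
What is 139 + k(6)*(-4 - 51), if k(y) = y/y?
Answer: 84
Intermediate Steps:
k(y) = 1
139 + k(6)*(-4 - 51) = 139 + 1*(-4 - 51) = 139 + 1*(-55) = 139 - 55 = 84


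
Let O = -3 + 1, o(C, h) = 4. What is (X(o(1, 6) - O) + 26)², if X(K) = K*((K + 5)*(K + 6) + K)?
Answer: 729316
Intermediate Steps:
O = -2
X(K) = K*(K + (5 + K)*(6 + K)) (X(K) = K*((5 + K)*(6 + K) + K) = K*(K + (5 + K)*(6 + K)))
(X(o(1, 6) - O) + 26)² = ((4 - 1*(-2))*(30 + (4 - 1*(-2))² + 12*(4 - 1*(-2))) + 26)² = ((4 + 2)*(30 + (4 + 2)² + 12*(4 + 2)) + 26)² = (6*(30 + 6² + 12*6) + 26)² = (6*(30 + 36 + 72) + 26)² = (6*138 + 26)² = (828 + 26)² = 854² = 729316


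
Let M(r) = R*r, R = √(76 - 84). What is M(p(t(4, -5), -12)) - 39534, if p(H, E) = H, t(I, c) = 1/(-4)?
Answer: -39534 - I*√2/2 ≈ -39534.0 - 0.70711*I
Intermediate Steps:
R = 2*I*√2 (R = √(-8) = 2*I*√2 ≈ 2.8284*I)
t(I, c) = -¼
M(r) = 2*I*r*√2 (M(r) = (2*I*√2)*r = 2*I*r*√2)
M(p(t(4, -5), -12)) - 39534 = 2*I*(-¼)*√2 - 39534 = -I*√2/2 - 39534 = -39534 - I*√2/2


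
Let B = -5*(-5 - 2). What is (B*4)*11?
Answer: 1540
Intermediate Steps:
B = 35 (B = -5*(-7) = 35)
(B*4)*11 = (35*4)*11 = 140*11 = 1540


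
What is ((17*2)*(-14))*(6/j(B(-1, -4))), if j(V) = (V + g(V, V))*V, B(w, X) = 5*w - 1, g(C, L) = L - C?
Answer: -238/3 ≈ -79.333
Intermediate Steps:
B(w, X) = -1 + 5*w
j(V) = V² (j(V) = (V + (V - V))*V = (V + 0)*V = V*V = V²)
((17*2)*(-14))*(6/j(B(-1, -4))) = ((17*2)*(-14))*(6/((-1 + 5*(-1))²)) = (34*(-14))*(6/((-1 - 5)²)) = -2856/((-6)²) = -2856/36 = -476*⅙ = -238/3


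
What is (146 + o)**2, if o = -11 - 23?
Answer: 12544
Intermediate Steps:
o = -34
(146 + o)**2 = (146 - 34)**2 = 112**2 = 12544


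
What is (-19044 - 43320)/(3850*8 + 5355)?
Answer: -62364/36155 ≈ -1.7249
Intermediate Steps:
(-19044 - 43320)/(3850*8 + 5355) = -62364/(30800 + 5355) = -62364/36155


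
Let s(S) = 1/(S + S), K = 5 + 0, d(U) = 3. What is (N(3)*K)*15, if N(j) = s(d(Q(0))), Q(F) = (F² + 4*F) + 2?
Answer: 25/2 ≈ 12.500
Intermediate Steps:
Q(F) = 2 + F² + 4*F
K = 5
s(S) = 1/(2*S)
N(j) = ⅙ (N(j) = (½)/3 = (½)*(⅓) = ⅙)
(N(3)*K)*15 = ((⅙)*5)*15 = (⅚)*15 = 25/2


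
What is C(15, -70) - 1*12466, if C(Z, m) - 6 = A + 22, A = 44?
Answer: -12394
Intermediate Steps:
C(Z, m) = 72 (C(Z, m) = 6 + (44 + 22) = 6 + 66 = 72)
C(15, -70) - 1*12466 = 72 - 1*12466 = 72 - 12466 = -12394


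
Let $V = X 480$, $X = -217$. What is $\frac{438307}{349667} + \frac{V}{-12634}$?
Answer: $\frac{20979442679}{2208846439} \approx 9.4979$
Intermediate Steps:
$V = -104160$ ($V = \left(-217\right) 480 = -104160$)
$\frac{438307}{349667} + \frac{V}{-12634} = \frac{438307}{349667} - \frac{104160}{-12634} = 438307 \cdot \frac{1}{349667} - - \frac{52080}{6317} = \frac{438307}{349667} + \frac{52080}{6317} = \frac{20979442679}{2208846439}$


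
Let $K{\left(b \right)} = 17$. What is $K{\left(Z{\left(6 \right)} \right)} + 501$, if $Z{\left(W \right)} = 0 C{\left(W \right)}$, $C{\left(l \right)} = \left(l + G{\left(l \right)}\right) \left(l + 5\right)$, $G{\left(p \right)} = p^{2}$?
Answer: $518$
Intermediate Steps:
$C{\left(l \right)} = \left(5 + l\right) \left(l + l^{2}\right)$ ($C{\left(l \right)} = \left(l + l^{2}\right) \left(l + 5\right) = \left(l + l^{2}\right) \left(5 + l\right) = \left(5 + l\right) \left(l + l^{2}\right)$)
$Z{\left(W \right)} = 0$ ($Z{\left(W \right)} = 0 W \left(5 + W^{2} + 6 W\right) = 0$)
$K{\left(Z{\left(6 \right)} \right)} + 501 = 17 + 501 = 518$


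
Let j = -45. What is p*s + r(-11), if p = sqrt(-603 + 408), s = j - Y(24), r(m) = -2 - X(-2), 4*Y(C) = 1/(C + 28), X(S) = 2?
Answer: -4 - 9361*I*sqrt(195)/208 ≈ -4.0 - 628.46*I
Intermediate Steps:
Y(C) = 1/(4*(28 + C)) (Y(C) = 1/(4*(C + 28)) = 1/(4*(28 + C)))
r(m) = -4 (r(m) = -2 - 1*2 = -2 - 2 = -4)
s = -9361/208 (s = -45 - 1/(4*(28 + 24)) = -45 - 1/(4*52) = -45 - 1*1/208 = -45 - 1/208 = -9361/208 ≈ -45.005)
p = I*sqrt(195) (p = sqrt(-195) = I*sqrt(195) ≈ 13.964*I)
p*s + r(-11) = (I*sqrt(195))*(-9361/208) - 4 = -9361*I*sqrt(195)/208 - 4 = -4 - 9361*I*sqrt(195)/208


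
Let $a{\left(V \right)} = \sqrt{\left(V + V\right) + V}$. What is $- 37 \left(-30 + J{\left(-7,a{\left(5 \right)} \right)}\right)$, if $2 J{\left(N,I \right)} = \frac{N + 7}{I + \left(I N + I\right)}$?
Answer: $1110$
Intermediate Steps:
$a{\left(V \right)} = \sqrt{3} \sqrt{V}$ ($a{\left(V \right)} = \sqrt{2 V + V} = \sqrt{3 V} = \sqrt{3} \sqrt{V}$)
$J{\left(N,I \right)} = \frac{7 + N}{2 \left(2 I + I N\right)}$ ($J{\left(N,I \right)} = \frac{\left(N + 7\right) \frac{1}{I + \left(I N + I\right)}}{2} = \frac{\left(7 + N\right) \frac{1}{I + \left(I + I N\right)}}{2} = \frac{\left(7 + N\right) \frac{1}{2 I + I N}}{2} = \frac{\frac{1}{2 I + I N} \left(7 + N\right)}{2} = \frac{7 + N}{2 \left(2 I + I N\right)}$)
$- 37 \left(-30 + J{\left(-7,a{\left(5 \right)} \right)}\right) = - 37 \left(-30 + \frac{7 - 7}{2 \sqrt{3} \sqrt{5} \left(2 - 7\right)}\right) = - 37 \left(-30 + \frac{1}{2} \frac{1}{\sqrt{15}} \frac{1}{-5} \cdot 0\right) = - 37 \left(-30 + \frac{1}{2} \frac{\sqrt{15}}{15} \left(- \frac{1}{5}\right) 0\right) = - 37 \left(-30 + 0\right) = \left(-37\right) \left(-30\right) = 1110$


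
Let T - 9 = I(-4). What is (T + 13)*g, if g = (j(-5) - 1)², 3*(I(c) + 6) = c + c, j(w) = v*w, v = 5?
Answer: 27040/3 ≈ 9013.3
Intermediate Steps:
j(w) = 5*w
I(c) = -6 + 2*c/3 (I(c) = -6 + (c + c)/3 = -6 + (2*c)/3 = -6 + 2*c/3)
T = ⅓ (T = 9 + (-6 + (⅔)*(-4)) = 9 + (-6 - 8/3) = 9 - 26/3 = ⅓ ≈ 0.33333)
g = 676 (g = (5*(-5) - 1)² = (-25 - 1)² = (-26)² = 676)
(T + 13)*g = (⅓ + 13)*676 = (40/3)*676 = 27040/3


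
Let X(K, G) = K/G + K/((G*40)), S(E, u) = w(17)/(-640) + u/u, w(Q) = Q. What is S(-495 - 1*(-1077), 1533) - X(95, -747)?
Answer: 527701/478080 ≈ 1.1038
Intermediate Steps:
S(E, u) = 623/640 (S(E, u) = 17/(-640) + u/u = 17*(-1/640) + 1 = -17/640 + 1 = 623/640)
X(K, G) = 41*K/(40*G) (X(K, G) = K/G + K/((40*G)) = K/G + K*(1/(40*G)) = K/G + K/(40*G) = 41*K/(40*G))
S(-495 - 1*(-1077), 1533) - X(95, -747) = 623/640 - 41*95/(40*(-747)) = 623/640 - 41*95*(-1)/(40*747) = 623/640 - 1*(-779/5976) = 623/640 + 779/5976 = 527701/478080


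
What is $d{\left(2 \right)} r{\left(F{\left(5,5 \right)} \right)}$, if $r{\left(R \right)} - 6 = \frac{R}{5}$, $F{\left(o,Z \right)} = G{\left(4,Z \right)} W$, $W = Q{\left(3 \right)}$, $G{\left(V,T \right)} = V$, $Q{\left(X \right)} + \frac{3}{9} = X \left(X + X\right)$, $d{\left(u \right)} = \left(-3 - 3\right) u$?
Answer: $- \frac{1208}{5} \approx -241.6$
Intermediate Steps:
$d{\left(u \right)} = - 6 u$
$Q{\left(X \right)} = - \frac{1}{3} + 2 X^{2}$ ($Q{\left(X \right)} = - \frac{1}{3} + X \left(X + X\right) = - \frac{1}{3} + X 2 X = - \frac{1}{3} + 2 X^{2}$)
$W = \frac{53}{3}$ ($W = - \frac{1}{3} + 2 \cdot 3^{2} = - \frac{1}{3} + 2 \cdot 9 = - \frac{1}{3} + 18 = \frac{53}{3} \approx 17.667$)
$F{\left(o,Z \right)} = \frac{212}{3}$ ($F{\left(o,Z \right)} = 4 \cdot \frac{53}{3} = \frac{212}{3}$)
$r{\left(R \right)} = 6 + \frac{R}{5}$
$d{\left(2 \right)} r{\left(F{\left(5,5 \right)} \right)} = \left(-6\right) 2 \left(6 + \frac{1}{5} \cdot \frac{212}{3}\right) = - 12 \left(6 + \frac{212}{15}\right) = \left(-12\right) \frac{302}{15} = - \frac{1208}{5}$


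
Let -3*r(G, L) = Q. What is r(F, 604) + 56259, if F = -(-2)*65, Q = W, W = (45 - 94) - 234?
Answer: 169060/3 ≈ 56353.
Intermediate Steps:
W = -283 (W = -49 - 234 = -283)
Q = -283
F = 130 (F = -2*(-65) = 130)
r(G, L) = 283/3 (r(G, L) = -⅓*(-283) = 283/3)
r(F, 604) + 56259 = 283/3 + 56259 = 169060/3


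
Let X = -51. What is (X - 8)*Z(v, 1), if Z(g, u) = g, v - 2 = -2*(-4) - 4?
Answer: -354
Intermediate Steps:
v = 6 (v = 2 + (-2*(-4) - 4) = 2 + (8 - 4) = 2 + 4 = 6)
(X - 8)*Z(v, 1) = (-51 - 8)*6 = -59*6 = -354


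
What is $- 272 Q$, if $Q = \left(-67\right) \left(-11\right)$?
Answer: $-200464$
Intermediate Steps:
$Q = 737$
$- 272 Q = \left(-272\right) 737 = -200464$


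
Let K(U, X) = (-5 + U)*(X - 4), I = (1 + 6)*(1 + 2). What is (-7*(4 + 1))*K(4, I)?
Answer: 595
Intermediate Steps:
I = 21 (I = 7*3 = 21)
K(U, X) = (-5 + U)*(-4 + X)
(-7*(4 + 1))*K(4, I) = (-7*(4 + 1))*(20 - 5*21 - 4*4 + 4*21) = (-7*5)*(20 - 105 - 16 + 84) = -35*(-17) = 595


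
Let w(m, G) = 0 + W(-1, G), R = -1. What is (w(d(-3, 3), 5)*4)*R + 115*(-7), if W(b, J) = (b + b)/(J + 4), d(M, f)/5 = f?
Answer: -7237/9 ≈ -804.11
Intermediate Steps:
d(M, f) = 5*f
W(b, J) = 2*b/(4 + J) (W(b, J) = (2*b)/(4 + J) = 2*b/(4 + J))
w(m, G) = -2/(4 + G) (w(m, G) = 0 + 2*(-1)/(4 + G) = 0 - 2/(4 + G) = -2/(4 + G))
(w(d(-3, 3), 5)*4)*R + 115*(-7) = (-2/(4 + 5)*4)*(-1) + 115*(-7) = (-2/9*4)*(-1) - 805 = (-2*1/9*4)*(-1) - 805 = -2/9*4*(-1) - 805 = -8/9*(-1) - 805 = 8/9 - 805 = -7237/9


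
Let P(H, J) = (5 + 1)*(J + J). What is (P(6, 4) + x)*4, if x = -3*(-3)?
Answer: 228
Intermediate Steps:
P(H, J) = 12*J (P(H, J) = 6*(2*J) = 12*J)
x = 9
(P(6, 4) + x)*4 = (12*4 + 9)*4 = (48 + 9)*4 = 57*4 = 228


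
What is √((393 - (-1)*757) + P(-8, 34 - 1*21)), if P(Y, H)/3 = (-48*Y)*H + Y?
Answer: √16102 ≈ 126.89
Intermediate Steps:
P(Y, H) = 3*Y - 144*H*Y (P(Y, H) = 3*((-48*Y)*H + Y) = 3*(-48*H*Y + Y) = 3*(Y - 48*H*Y) = 3*Y - 144*H*Y)
√((393 - (-1)*757) + P(-8, 34 - 1*21)) = √((393 - (-1)*757) + 3*(-8)*(1 - 48*(34 - 1*21))) = √((393 - 1*(-757)) + 3*(-8)*(1 - 48*(34 - 21))) = √((393 + 757) + 3*(-8)*(1 - 48*13)) = √(1150 + 3*(-8)*(1 - 624)) = √(1150 + 3*(-8)*(-623)) = √(1150 + 14952) = √16102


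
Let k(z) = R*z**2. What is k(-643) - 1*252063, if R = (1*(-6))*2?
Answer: -5213451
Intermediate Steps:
R = -12 (R = -6*2 = -12)
k(z) = -12*z**2
k(-643) - 1*252063 = -12*(-643)**2 - 1*252063 = -12*413449 - 252063 = -4961388 - 252063 = -5213451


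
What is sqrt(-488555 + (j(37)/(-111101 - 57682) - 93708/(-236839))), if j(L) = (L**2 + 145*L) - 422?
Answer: 7*I*sqrt(1770265458983214772539223)/13324798979 ≈ 698.97*I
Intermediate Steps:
j(L) = -422 + L**2 + 145*L
sqrt(-488555 + (j(37)/(-111101 - 57682) - 93708/(-236839))) = sqrt(-488555 + ((-422 + 37**2 + 145*37)/(-111101 - 57682) - 93708/(-236839))) = sqrt(-488555 + ((-422 + 1369 + 5365)/(-168783) - 93708*(-1/236839))) = sqrt(-488555 + (6312*(-1/168783) + 93708/236839)) = sqrt(-488555 + (-2104/56261 + 93708/236839)) = sqrt(-488555 + 4773796532/13324798979) = sqrt(-6509892391388813/13324798979) = 7*I*sqrt(1770265458983214772539223)/13324798979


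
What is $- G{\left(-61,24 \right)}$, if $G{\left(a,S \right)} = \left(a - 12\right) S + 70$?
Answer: $1682$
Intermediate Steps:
$G{\left(a,S \right)} = 70 + S \left(-12 + a\right)$ ($G{\left(a,S \right)} = \left(-12 + a\right) S + 70 = S \left(-12 + a\right) + 70 = 70 + S \left(-12 + a\right)$)
$- G{\left(-61,24 \right)} = - (70 - 288 + 24 \left(-61\right)) = - (70 - 288 - 1464) = \left(-1\right) \left(-1682\right) = 1682$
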